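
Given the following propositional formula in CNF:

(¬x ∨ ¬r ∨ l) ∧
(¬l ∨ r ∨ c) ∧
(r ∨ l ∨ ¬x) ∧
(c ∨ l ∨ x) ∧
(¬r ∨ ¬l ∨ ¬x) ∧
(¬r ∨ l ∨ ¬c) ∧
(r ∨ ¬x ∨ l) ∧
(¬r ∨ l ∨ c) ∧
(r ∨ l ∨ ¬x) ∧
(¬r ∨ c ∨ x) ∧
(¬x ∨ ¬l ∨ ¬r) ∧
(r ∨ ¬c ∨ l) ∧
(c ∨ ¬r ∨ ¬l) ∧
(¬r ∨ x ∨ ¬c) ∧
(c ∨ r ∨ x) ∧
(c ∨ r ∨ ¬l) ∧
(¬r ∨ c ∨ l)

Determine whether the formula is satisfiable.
Yes

Yes, the formula is satisfiable.

One satisfying assignment is: c=True, r=False, x=False, l=True

Verification: With this assignment, all 17 clauses evaluate to true.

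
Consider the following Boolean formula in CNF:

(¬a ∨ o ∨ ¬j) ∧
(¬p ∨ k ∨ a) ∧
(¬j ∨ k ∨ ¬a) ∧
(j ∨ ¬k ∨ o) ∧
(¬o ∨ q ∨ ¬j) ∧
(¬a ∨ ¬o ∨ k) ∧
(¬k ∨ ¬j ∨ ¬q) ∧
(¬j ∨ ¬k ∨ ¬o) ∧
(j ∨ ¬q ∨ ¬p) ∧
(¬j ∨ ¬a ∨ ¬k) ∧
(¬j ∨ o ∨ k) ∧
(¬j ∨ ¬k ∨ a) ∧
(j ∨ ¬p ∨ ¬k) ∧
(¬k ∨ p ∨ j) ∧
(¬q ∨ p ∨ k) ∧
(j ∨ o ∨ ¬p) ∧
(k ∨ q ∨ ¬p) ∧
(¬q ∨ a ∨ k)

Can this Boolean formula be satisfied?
Yes

Yes, the formula is satisfiable.

One satisfying assignment is: p=False, o=False, j=False, q=False, a=False, k=False

Verification: With this assignment, all 18 clauses evaluate to true.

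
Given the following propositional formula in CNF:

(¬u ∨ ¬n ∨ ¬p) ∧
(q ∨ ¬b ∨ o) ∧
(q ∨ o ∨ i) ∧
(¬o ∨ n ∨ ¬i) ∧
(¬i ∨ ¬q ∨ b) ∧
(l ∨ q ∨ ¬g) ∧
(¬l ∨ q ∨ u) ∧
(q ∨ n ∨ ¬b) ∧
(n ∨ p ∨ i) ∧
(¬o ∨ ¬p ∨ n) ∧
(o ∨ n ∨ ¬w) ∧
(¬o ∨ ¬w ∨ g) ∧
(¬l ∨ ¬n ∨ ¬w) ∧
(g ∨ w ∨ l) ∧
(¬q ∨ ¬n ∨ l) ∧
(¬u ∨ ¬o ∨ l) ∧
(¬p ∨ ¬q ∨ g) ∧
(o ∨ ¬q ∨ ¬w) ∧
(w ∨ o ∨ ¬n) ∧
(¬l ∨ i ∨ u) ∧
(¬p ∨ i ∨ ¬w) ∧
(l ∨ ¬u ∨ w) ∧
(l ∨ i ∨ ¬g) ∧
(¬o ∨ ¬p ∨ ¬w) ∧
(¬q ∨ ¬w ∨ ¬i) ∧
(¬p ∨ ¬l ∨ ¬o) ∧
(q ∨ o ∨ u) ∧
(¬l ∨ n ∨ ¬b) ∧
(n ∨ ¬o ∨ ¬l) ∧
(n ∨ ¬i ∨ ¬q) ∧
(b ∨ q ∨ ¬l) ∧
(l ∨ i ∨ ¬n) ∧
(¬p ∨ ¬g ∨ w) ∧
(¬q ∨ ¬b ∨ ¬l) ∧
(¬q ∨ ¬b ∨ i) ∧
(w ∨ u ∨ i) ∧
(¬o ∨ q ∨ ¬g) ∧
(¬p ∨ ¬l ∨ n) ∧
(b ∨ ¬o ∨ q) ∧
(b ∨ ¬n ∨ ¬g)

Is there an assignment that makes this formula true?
Yes

Yes, the formula is satisfiable.

One satisfying assignment is: u=True, i=True, p=False, g=False, l=False, o=False, q=False, b=False, w=True, n=True

Verification: With this assignment, all 40 clauses evaluate to true.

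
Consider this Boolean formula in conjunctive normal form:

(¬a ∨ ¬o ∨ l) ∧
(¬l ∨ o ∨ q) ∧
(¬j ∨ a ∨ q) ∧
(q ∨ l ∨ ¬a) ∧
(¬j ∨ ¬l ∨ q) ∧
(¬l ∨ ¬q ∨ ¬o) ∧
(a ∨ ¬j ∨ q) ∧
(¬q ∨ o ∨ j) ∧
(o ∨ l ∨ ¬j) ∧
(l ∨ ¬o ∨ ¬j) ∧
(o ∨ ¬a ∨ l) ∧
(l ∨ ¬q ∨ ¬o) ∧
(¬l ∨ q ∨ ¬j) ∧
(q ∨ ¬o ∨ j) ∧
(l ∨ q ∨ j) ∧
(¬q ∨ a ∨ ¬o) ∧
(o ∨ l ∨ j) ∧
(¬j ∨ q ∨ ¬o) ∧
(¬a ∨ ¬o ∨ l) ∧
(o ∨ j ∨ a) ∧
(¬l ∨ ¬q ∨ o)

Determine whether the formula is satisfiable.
No

No, the formula is not satisfiable.

No assignment of truth values to the variables can make all 21 clauses true simultaneously.

The formula is UNSAT (unsatisfiable).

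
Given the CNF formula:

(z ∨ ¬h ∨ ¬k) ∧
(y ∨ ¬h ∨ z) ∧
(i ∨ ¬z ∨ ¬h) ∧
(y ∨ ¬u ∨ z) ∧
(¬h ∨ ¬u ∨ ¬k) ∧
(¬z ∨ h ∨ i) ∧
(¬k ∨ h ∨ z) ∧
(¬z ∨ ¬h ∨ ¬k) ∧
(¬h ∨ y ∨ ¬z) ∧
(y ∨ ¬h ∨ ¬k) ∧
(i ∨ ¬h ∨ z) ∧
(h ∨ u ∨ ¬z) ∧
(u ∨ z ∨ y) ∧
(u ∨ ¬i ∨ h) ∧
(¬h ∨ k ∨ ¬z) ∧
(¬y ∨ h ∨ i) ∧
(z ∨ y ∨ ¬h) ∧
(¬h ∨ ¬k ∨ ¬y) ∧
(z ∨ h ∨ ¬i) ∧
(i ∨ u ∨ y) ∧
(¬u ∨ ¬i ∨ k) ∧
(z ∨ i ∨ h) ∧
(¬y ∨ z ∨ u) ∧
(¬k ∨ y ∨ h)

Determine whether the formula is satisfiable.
Yes

Yes, the formula is satisfiable.

One satisfying assignment is: u=True, z=True, h=False, k=True, y=True, i=True

Verification: With this assignment, all 24 clauses evaluate to true.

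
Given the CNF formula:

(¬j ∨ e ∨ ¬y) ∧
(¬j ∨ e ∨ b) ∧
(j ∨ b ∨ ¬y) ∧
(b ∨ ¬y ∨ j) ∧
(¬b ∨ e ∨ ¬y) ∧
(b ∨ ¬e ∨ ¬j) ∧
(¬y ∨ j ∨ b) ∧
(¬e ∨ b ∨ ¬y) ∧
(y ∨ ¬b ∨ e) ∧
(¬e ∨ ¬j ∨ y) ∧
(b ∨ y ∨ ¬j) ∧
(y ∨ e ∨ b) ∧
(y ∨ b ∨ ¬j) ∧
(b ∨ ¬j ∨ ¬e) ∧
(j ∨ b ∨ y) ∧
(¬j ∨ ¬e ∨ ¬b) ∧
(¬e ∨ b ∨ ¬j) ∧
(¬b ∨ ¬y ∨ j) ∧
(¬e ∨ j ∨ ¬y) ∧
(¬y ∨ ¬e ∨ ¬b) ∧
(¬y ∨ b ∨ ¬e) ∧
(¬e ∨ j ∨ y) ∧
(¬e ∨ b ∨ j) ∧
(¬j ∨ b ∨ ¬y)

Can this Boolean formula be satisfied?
No

No, the formula is not satisfiable.

No assignment of truth values to the variables can make all 24 clauses true simultaneously.

The formula is UNSAT (unsatisfiable).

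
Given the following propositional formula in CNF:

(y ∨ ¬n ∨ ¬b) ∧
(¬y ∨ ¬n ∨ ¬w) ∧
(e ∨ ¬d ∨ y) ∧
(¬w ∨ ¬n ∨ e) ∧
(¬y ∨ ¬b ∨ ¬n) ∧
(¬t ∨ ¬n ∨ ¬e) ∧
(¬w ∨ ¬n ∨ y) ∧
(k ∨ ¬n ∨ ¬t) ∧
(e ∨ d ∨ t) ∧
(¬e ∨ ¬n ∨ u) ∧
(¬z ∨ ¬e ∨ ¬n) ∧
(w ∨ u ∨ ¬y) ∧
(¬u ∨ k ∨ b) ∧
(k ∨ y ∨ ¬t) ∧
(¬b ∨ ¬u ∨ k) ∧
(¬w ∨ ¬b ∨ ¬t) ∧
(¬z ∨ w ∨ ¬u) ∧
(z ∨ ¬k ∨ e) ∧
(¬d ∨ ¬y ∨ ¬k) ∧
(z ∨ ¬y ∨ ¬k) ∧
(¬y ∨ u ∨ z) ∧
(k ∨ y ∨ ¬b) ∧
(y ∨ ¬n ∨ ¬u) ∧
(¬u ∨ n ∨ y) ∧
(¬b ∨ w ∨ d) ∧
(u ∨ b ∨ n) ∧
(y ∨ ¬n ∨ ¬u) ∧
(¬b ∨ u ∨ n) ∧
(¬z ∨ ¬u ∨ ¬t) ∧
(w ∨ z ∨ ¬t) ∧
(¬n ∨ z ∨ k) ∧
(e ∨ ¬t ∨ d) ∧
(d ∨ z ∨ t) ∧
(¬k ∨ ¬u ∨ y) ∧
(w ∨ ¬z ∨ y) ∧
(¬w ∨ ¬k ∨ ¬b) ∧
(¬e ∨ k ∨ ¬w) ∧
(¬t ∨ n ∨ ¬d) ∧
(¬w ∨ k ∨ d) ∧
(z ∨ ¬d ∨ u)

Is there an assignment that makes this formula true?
Yes

Yes, the formula is satisfiable.

One satisfying assignment is: y=True, n=False, k=True, z=True, u=True, t=False, b=False, w=True, d=False, e=True

Verification: With this assignment, all 40 clauses evaluate to true.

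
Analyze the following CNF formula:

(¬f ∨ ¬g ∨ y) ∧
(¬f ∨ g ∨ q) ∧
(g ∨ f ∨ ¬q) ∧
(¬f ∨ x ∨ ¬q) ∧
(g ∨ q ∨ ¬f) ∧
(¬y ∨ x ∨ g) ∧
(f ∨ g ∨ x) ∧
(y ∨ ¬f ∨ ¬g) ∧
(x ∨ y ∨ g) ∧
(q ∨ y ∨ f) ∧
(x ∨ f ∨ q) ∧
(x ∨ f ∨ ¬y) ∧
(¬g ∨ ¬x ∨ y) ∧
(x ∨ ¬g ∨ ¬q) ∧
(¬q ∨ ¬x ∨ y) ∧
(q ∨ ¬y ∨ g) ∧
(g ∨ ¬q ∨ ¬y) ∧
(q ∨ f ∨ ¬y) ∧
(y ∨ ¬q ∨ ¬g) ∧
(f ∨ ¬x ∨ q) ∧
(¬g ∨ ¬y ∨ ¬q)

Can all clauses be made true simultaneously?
Yes

Yes, the formula is satisfiable.

One satisfying assignment is: x=True, q=False, f=True, g=True, y=True

Verification: With this assignment, all 21 clauses evaluate to true.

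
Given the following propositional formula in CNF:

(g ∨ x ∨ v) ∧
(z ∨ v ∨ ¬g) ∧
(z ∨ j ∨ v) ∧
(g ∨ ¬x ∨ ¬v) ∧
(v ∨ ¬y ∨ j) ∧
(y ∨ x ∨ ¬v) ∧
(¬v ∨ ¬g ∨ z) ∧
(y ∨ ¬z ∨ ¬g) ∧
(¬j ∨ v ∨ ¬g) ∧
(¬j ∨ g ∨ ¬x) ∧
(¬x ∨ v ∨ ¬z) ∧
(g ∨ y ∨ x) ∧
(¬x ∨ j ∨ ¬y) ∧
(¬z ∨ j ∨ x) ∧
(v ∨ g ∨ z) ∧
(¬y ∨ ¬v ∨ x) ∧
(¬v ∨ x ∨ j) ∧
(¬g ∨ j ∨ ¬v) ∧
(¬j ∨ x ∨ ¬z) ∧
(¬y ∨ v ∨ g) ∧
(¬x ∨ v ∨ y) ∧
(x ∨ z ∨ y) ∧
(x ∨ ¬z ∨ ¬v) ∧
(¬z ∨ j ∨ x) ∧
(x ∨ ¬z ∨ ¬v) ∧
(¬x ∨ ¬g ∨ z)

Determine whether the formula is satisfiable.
Yes

Yes, the formula is satisfiable.

One satisfying assignment is: y=True, g=True, j=True, v=True, z=True, x=True

Verification: With this assignment, all 26 clauses evaluate to true.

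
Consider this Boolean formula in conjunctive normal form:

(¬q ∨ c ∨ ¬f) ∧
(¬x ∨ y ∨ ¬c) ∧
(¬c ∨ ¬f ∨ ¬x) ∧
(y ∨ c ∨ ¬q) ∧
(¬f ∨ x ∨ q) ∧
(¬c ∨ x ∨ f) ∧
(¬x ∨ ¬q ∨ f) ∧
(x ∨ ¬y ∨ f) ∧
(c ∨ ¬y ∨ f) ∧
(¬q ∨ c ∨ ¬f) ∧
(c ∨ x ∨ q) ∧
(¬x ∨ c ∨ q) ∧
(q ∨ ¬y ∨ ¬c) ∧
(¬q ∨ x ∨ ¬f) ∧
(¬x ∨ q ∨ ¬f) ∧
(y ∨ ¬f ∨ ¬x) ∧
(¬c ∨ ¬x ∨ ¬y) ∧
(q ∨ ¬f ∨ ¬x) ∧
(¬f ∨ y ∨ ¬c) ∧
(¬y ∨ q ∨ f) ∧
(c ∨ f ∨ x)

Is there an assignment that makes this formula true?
No

No, the formula is not satisfiable.

No assignment of truth values to the variables can make all 21 clauses true simultaneously.

The formula is UNSAT (unsatisfiable).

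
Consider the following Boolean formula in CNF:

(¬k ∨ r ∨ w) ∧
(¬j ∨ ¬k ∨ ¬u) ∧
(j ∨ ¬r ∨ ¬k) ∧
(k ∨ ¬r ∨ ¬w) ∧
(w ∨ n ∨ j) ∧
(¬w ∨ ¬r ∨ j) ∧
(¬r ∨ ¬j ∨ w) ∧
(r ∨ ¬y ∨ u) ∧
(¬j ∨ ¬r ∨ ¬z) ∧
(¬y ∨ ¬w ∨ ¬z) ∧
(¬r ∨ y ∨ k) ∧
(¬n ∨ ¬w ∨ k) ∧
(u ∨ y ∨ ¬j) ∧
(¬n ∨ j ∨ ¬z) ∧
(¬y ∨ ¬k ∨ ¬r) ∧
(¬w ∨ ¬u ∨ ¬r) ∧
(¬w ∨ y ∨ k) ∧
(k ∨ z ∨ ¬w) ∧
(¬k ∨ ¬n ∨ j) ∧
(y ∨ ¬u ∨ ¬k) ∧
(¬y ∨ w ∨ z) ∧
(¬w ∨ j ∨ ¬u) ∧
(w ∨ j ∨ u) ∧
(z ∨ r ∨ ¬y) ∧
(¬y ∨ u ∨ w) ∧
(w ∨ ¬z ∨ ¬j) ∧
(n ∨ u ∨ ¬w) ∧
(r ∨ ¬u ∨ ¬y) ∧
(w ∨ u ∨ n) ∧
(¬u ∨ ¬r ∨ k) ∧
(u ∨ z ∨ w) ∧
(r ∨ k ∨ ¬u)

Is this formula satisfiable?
No

No, the formula is not satisfiable.

No assignment of truth values to the variables can make all 32 clauses true simultaneously.

The formula is UNSAT (unsatisfiable).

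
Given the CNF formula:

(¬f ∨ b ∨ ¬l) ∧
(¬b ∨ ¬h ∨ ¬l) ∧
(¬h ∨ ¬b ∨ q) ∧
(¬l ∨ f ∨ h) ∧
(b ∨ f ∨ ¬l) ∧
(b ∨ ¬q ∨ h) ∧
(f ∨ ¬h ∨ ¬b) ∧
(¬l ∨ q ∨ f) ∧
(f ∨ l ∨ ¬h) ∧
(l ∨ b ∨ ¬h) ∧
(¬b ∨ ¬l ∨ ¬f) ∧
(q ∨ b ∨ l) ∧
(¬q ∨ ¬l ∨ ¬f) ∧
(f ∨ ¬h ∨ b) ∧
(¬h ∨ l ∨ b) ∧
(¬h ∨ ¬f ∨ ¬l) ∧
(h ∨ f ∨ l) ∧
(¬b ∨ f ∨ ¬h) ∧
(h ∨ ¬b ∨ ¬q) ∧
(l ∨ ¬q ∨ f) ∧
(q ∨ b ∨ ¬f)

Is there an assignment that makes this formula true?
Yes

Yes, the formula is satisfiable.

One satisfying assignment is: b=True, q=False, l=False, f=True, h=False

Verification: With this assignment, all 21 clauses evaluate to true.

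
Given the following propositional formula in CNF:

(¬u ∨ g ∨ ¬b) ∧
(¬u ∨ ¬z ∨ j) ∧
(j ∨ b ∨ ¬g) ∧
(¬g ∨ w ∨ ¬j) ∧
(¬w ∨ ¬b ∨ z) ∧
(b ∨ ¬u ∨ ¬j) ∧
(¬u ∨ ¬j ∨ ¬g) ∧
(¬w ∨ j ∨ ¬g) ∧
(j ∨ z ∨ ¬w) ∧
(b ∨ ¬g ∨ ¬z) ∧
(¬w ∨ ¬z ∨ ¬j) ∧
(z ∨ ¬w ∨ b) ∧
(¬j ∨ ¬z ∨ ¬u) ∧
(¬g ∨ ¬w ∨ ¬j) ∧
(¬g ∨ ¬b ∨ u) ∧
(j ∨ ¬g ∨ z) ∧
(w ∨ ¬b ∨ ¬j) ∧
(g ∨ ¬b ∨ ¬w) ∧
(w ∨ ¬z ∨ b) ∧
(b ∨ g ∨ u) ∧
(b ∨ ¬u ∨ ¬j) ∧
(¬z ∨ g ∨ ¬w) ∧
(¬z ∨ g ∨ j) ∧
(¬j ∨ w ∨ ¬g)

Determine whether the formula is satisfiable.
Yes

Yes, the formula is satisfiable.

One satisfying assignment is: b=False, w=False, z=False, g=False, u=True, j=False

Verification: With this assignment, all 24 clauses evaluate to true.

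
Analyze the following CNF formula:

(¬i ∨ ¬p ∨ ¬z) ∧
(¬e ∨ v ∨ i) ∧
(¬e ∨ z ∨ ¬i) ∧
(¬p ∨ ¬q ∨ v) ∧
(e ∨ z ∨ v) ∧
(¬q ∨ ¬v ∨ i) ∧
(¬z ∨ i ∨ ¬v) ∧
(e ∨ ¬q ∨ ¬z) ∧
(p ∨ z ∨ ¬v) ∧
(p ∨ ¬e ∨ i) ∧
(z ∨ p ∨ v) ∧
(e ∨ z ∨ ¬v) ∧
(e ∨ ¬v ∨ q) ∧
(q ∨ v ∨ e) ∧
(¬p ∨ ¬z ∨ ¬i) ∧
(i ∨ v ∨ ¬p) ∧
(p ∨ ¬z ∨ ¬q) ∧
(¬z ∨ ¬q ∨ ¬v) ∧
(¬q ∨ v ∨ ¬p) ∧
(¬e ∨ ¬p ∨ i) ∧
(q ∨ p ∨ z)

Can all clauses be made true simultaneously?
Yes

Yes, the formula is satisfiable.

One satisfying assignment is: p=False, z=True, v=True, e=True, q=False, i=True

Verification: With this assignment, all 21 clauses evaluate to true.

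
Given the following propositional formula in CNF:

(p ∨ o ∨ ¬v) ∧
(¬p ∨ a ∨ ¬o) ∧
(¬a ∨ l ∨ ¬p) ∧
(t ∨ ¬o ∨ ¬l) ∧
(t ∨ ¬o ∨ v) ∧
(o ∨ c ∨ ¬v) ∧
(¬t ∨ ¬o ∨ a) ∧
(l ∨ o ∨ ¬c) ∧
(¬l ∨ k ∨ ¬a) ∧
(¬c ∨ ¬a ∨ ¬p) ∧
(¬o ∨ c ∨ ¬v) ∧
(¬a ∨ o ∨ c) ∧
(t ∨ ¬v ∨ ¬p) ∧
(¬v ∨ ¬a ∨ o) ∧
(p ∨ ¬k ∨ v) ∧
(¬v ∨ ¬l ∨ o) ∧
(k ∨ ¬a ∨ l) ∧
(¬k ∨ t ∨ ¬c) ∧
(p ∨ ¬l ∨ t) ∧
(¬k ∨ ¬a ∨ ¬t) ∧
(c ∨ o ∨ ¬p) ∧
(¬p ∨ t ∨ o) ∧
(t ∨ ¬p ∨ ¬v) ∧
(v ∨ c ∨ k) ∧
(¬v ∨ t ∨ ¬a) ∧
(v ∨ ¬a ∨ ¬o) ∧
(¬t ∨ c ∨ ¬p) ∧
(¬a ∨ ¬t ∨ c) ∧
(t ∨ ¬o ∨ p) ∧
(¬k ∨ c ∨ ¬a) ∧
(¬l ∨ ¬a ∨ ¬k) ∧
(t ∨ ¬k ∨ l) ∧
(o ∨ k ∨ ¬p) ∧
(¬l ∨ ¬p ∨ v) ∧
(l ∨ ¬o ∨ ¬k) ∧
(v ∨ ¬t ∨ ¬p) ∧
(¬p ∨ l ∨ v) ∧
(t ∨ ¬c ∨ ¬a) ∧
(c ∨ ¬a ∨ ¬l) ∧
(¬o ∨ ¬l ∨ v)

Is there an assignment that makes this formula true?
Yes

Yes, the formula is satisfiable.

One satisfying assignment is: v=False, c=True, l=True, k=False, p=False, o=False, t=True, a=False

Verification: With this assignment, all 40 clauses evaluate to true.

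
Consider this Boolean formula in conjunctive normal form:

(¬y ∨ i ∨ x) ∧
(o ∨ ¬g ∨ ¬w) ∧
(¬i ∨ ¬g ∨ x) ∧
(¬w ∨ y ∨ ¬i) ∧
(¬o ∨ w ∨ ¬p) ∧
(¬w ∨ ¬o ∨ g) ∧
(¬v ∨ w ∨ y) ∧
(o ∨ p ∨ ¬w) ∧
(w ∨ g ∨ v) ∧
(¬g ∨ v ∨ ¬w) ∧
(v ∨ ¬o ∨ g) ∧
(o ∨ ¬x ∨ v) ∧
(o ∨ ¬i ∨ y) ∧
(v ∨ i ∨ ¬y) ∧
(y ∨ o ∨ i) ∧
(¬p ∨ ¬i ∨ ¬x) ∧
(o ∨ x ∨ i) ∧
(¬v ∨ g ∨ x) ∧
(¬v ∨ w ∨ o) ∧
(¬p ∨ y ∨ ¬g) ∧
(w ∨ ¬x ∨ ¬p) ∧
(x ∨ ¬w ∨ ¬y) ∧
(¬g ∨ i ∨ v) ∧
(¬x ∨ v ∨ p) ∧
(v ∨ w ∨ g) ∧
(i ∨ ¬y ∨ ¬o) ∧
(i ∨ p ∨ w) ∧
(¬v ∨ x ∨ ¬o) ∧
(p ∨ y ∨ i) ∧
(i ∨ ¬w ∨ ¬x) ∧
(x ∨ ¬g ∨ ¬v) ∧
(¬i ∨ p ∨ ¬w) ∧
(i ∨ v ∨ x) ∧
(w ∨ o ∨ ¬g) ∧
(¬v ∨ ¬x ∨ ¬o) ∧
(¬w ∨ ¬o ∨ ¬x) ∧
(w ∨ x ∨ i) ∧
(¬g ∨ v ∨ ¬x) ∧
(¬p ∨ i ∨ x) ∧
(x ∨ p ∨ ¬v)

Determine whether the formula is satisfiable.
No

No, the formula is not satisfiable.

No assignment of truth values to the variables can make all 40 clauses true simultaneously.

The formula is UNSAT (unsatisfiable).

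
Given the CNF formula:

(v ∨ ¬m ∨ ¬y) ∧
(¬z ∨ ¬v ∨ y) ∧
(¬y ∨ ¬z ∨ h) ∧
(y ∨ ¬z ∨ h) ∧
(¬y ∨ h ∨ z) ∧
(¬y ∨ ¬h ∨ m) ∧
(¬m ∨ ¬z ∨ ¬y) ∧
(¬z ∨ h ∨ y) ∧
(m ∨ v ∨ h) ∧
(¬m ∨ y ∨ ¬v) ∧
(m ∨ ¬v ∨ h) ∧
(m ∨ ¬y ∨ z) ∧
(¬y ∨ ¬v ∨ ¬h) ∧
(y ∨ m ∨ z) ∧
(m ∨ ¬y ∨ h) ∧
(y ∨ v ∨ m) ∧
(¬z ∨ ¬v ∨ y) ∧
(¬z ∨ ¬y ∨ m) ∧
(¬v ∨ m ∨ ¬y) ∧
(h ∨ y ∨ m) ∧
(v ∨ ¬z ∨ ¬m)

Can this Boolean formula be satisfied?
Yes

Yes, the formula is satisfiable.

One satisfying assignment is: y=False, m=True, z=False, h=False, v=False

Verification: With this assignment, all 21 clauses evaluate to true.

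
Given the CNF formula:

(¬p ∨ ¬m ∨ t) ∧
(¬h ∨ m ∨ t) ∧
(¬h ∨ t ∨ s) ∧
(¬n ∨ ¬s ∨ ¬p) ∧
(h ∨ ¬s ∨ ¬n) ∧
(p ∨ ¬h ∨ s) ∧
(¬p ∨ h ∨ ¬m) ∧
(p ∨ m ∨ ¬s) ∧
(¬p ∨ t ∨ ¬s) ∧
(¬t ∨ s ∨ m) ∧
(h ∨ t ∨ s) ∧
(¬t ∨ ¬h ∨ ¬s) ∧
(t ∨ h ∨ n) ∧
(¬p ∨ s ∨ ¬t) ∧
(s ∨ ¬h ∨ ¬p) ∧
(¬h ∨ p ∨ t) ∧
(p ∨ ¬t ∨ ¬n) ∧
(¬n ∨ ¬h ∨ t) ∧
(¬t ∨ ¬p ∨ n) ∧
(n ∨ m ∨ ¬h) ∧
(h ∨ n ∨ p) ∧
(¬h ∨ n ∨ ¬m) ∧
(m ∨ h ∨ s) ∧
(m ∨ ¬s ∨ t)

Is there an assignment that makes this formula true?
No

No, the formula is not satisfiable.

No assignment of truth values to the variables can make all 24 clauses true simultaneously.

The formula is UNSAT (unsatisfiable).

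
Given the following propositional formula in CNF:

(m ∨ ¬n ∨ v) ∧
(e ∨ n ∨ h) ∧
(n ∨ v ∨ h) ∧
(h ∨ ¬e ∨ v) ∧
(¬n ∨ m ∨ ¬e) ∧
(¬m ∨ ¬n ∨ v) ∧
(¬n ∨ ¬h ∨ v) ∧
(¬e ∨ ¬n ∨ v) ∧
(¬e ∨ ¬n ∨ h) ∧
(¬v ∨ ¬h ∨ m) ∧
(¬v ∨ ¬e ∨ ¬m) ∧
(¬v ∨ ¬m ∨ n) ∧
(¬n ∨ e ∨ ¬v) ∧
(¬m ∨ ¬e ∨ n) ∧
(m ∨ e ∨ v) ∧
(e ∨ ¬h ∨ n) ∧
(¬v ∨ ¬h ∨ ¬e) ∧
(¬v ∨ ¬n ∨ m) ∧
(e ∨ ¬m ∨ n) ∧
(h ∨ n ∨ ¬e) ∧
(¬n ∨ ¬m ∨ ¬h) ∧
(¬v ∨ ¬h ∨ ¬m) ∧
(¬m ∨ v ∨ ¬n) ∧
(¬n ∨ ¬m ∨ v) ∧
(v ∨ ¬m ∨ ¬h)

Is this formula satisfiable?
Yes

Yes, the formula is satisfiable.

One satisfying assignment is: n=False, e=True, v=False, m=False, h=True

Verification: With this assignment, all 25 clauses evaluate to true.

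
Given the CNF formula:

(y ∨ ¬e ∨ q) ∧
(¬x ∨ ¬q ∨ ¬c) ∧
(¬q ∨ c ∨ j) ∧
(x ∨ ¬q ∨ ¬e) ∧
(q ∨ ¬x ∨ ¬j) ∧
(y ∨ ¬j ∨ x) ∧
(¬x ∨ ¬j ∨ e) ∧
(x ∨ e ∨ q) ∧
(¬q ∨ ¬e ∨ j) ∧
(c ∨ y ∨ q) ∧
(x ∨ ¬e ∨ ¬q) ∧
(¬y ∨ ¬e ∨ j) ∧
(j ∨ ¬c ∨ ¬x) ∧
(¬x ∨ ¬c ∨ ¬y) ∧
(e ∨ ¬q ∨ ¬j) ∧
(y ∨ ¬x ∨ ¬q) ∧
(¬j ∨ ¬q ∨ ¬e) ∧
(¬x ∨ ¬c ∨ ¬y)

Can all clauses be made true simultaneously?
Yes

Yes, the formula is satisfiable.

One satisfying assignment is: e=False, x=True, c=False, q=False, y=True, j=False

Verification: With this assignment, all 18 clauses evaluate to true.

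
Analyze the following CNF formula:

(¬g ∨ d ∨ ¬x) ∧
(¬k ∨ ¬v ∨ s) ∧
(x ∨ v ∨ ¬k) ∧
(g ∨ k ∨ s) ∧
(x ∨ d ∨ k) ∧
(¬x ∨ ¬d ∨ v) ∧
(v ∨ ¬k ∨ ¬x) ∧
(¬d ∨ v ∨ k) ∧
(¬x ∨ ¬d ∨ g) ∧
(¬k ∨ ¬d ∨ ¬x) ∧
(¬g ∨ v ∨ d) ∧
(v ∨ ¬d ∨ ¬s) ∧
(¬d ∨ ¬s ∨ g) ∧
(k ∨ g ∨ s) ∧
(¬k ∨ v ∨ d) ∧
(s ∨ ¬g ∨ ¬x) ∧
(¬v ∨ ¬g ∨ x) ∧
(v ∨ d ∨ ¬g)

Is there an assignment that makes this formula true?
Yes

Yes, the formula is satisfiable.

One satisfying assignment is: d=False, v=False, k=False, x=True, g=False, s=True

Verification: With this assignment, all 18 clauses evaluate to true.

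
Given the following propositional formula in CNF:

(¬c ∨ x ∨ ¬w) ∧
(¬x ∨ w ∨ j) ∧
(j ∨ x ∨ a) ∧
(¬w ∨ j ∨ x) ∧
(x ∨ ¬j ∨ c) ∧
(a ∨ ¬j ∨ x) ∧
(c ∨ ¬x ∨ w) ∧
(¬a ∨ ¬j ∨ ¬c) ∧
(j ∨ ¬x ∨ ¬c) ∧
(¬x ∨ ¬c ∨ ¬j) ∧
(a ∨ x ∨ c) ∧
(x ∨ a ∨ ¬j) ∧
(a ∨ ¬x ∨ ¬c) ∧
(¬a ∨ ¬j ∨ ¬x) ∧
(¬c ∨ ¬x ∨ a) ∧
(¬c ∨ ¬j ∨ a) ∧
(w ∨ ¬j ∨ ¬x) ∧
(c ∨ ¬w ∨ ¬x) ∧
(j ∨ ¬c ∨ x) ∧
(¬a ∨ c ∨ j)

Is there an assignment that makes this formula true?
No

No, the formula is not satisfiable.

No assignment of truth values to the variables can make all 20 clauses true simultaneously.

The formula is UNSAT (unsatisfiable).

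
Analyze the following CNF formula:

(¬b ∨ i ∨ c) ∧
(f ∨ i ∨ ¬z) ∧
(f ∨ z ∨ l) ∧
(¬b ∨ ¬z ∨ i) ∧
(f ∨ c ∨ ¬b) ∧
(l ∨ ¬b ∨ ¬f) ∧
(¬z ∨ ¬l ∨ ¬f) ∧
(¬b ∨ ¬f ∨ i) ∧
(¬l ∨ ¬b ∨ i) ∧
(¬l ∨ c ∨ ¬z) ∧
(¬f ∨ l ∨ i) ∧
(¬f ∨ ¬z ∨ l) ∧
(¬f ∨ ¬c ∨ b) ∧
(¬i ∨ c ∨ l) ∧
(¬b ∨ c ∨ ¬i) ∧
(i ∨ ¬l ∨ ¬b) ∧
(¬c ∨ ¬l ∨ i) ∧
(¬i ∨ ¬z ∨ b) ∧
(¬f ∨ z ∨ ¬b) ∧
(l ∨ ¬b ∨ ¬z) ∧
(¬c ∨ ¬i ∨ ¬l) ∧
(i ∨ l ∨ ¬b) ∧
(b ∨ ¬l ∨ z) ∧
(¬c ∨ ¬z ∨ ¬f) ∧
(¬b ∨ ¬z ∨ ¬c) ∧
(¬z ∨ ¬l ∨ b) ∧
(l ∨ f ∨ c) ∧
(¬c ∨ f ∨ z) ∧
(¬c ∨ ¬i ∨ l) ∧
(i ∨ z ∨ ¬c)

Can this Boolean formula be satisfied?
No

No, the formula is not satisfiable.

No assignment of truth values to the variables can make all 30 clauses true simultaneously.

The formula is UNSAT (unsatisfiable).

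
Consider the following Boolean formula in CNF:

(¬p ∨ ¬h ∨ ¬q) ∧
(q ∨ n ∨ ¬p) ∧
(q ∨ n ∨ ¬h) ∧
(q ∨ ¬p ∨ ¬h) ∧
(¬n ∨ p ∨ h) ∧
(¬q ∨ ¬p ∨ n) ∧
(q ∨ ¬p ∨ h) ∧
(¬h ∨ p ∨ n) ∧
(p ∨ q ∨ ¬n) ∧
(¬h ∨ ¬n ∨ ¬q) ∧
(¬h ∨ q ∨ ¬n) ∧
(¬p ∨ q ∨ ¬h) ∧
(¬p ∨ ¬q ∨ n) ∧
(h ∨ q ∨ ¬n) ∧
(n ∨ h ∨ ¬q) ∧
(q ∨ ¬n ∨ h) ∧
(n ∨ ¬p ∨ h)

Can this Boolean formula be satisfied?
Yes

Yes, the formula is satisfiable.

One satisfying assignment is: p=False, h=False, q=False, n=False

Verification: With this assignment, all 17 clauses evaluate to true.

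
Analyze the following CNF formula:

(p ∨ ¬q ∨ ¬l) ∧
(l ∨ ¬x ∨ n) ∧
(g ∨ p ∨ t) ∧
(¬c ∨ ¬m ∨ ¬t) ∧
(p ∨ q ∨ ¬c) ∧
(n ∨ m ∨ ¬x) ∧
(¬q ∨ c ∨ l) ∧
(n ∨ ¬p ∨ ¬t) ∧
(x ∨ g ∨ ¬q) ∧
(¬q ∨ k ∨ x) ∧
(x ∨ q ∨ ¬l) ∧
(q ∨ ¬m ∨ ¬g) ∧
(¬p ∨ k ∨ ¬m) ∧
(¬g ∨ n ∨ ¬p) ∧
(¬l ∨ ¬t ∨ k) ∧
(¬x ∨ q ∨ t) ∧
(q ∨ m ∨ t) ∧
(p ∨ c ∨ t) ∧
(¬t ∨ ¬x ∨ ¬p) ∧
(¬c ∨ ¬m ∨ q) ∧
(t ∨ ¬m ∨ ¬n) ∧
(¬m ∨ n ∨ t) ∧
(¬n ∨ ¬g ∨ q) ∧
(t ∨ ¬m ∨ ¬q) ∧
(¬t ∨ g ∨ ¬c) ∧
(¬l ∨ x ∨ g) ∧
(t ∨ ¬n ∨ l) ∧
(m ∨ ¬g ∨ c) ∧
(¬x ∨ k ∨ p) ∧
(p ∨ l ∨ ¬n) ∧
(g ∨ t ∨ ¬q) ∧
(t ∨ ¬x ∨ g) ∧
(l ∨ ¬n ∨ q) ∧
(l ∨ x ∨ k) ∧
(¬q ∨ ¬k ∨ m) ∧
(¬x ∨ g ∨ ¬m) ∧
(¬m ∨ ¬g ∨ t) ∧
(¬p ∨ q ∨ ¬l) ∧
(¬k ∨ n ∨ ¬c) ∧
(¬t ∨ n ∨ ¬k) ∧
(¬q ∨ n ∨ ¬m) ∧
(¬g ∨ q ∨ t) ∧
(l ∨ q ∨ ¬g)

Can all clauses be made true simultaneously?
Yes

Yes, the formula is satisfiable.

One satisfying assignment is: t=True, n=True, q=False, l=True, m=False, k=True, x=True, g=False, c=False, p=False

Verification: With this assignment, all 43 clauses evaluate to true.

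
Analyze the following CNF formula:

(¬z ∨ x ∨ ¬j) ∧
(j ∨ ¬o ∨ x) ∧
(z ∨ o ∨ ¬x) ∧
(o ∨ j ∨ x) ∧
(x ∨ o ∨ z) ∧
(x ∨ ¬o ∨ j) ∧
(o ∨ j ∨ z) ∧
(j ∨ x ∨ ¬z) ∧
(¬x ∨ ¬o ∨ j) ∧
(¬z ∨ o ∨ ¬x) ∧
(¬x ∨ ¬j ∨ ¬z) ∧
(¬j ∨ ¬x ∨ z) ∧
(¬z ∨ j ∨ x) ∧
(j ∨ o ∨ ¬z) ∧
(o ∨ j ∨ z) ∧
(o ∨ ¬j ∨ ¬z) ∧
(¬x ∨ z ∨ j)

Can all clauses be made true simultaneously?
Yes

Yes, the formula is satisfiable.

One satisfying assignment is: j=True, o=True, x=False, z=False

Verification: With this assignment, all 17 clauses evaluate to true.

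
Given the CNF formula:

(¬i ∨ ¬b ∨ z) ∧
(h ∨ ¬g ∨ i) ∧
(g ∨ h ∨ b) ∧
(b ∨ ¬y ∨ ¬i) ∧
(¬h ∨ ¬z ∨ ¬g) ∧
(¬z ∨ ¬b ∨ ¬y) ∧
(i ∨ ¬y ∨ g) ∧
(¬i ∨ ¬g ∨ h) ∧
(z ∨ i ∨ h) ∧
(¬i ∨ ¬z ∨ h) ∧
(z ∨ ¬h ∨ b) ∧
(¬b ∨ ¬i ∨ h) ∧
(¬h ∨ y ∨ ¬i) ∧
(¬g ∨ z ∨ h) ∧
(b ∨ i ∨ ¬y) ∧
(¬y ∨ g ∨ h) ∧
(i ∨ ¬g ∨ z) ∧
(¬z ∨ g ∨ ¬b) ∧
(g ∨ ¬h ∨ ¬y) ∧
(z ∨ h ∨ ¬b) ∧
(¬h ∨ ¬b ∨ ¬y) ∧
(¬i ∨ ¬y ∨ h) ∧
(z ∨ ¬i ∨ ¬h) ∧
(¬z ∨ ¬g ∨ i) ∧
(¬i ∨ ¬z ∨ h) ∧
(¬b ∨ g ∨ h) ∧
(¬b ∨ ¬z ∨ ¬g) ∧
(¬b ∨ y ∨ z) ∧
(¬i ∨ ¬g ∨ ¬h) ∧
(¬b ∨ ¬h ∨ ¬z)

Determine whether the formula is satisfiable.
Yes

Yes, the formula is satisfiable.

One satisfying assignment is: h=True, y=False, b=False, i=False, g=False, z=True

Verification: With this assignment, all 30 clauses evaluate to true.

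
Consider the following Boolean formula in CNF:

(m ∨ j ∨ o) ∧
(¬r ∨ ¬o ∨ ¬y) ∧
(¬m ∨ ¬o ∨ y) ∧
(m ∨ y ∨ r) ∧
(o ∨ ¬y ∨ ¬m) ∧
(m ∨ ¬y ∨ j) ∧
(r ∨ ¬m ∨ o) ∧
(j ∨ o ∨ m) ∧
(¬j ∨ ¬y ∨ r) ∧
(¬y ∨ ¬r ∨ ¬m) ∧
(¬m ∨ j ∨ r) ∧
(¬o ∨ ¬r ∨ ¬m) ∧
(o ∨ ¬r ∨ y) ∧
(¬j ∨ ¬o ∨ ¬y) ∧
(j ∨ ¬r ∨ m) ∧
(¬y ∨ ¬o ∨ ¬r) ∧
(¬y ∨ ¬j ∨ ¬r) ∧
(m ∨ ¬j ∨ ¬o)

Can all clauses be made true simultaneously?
No

No, the formula is not satisfiable.

No assignment of truth values to the variables can make all 18 clauses true simultaneously.

The formula is UNSAT (unsatisfiable).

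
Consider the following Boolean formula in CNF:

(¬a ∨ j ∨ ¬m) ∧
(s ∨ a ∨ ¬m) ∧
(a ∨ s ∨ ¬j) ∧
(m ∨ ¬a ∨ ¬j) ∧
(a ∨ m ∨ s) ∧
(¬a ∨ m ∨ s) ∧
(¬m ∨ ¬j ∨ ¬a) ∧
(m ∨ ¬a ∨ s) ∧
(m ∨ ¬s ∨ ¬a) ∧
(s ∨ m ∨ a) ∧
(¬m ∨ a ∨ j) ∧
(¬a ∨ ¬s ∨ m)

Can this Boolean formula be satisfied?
Yes

Yes, the formula is satisfiable.

One satisfying assignment is: m=True, a=False, j=True, s=True

Verification: With this assignment, all 12 clauses evaluate to true.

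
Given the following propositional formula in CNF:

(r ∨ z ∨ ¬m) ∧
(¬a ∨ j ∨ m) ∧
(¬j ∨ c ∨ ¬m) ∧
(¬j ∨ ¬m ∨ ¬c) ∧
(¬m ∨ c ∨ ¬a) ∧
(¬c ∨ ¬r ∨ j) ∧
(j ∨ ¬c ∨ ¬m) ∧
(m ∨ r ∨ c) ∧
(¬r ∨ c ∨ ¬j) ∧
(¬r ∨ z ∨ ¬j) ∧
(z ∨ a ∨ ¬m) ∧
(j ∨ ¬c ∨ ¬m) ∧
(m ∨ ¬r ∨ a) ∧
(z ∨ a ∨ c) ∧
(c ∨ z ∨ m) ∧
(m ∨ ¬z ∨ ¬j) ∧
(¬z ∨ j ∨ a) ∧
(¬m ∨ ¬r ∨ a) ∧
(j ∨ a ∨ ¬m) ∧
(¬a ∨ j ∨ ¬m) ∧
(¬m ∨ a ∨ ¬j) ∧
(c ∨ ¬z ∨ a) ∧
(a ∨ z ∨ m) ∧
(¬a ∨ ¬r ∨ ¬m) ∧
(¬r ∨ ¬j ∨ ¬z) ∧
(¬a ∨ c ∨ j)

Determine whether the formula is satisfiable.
Yes

Yes, the formula is satisfiable.

One satisfying assignment is: z=False, j=True, a=True, r=False, c=True, m=False

Verification: With this assignment, all 26 clauses evaluate to true.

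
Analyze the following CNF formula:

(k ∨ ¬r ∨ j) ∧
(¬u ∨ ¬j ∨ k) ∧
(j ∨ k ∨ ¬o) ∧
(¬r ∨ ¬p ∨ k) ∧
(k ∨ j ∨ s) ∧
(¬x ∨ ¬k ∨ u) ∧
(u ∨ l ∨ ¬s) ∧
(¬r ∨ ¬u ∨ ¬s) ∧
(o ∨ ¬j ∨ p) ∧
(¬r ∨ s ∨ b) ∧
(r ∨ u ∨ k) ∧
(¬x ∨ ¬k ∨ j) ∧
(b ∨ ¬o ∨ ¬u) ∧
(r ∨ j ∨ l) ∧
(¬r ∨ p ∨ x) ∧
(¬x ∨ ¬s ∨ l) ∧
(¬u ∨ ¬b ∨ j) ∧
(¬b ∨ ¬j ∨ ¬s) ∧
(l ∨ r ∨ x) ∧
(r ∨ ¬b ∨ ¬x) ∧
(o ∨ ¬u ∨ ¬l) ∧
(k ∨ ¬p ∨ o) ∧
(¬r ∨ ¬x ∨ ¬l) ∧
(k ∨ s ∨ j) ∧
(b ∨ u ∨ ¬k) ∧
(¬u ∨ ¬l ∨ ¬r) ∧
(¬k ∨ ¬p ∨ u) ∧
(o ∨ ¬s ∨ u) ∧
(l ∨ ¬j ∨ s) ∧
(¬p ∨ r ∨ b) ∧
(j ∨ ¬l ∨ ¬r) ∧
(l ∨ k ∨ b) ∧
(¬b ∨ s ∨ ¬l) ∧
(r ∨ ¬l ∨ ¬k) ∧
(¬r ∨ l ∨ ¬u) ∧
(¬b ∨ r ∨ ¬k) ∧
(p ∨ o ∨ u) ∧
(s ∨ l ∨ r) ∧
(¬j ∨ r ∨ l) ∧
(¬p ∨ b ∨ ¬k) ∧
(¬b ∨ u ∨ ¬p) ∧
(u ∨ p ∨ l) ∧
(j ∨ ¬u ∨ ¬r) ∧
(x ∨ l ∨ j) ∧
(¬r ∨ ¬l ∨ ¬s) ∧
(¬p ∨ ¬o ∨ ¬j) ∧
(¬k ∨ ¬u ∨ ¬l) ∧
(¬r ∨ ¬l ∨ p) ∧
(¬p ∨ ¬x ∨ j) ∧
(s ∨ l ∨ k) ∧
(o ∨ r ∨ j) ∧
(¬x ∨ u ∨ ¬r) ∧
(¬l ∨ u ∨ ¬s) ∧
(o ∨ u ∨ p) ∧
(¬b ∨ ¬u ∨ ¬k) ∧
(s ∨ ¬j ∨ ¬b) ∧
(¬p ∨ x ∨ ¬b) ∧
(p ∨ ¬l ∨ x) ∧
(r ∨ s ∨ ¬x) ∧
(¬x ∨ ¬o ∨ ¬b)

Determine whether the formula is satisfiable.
No

No, the formula is not satisfiable.

No assignment of truth values to the variables can make all 60 clauses true simultaneously.

The formula is UNSAT (unsatisfiable).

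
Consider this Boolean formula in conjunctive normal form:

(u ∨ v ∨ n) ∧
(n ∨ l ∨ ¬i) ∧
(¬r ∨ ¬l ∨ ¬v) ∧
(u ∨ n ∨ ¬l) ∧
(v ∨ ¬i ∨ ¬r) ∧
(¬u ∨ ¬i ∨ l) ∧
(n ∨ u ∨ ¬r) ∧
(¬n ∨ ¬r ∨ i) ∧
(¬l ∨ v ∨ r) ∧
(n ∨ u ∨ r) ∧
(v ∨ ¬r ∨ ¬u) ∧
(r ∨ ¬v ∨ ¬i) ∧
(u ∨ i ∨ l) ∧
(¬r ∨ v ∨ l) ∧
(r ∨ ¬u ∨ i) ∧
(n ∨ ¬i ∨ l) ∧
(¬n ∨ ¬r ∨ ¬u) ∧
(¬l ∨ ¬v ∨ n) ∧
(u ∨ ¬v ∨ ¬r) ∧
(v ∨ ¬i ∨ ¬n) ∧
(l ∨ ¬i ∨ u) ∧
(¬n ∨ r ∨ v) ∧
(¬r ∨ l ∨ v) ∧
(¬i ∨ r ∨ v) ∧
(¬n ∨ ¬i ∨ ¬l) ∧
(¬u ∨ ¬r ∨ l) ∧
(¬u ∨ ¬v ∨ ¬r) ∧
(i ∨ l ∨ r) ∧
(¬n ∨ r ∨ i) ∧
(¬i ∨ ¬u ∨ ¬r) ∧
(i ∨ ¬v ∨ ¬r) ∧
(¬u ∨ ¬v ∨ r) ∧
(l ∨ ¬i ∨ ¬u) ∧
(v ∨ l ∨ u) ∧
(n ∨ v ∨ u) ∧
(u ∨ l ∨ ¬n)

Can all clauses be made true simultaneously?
No

No, the formula is not satisfiable.

No assignment of truth values to the variables can make all 36 clauses true simultaneously.

The formula is UNSAT (unsatisfiable).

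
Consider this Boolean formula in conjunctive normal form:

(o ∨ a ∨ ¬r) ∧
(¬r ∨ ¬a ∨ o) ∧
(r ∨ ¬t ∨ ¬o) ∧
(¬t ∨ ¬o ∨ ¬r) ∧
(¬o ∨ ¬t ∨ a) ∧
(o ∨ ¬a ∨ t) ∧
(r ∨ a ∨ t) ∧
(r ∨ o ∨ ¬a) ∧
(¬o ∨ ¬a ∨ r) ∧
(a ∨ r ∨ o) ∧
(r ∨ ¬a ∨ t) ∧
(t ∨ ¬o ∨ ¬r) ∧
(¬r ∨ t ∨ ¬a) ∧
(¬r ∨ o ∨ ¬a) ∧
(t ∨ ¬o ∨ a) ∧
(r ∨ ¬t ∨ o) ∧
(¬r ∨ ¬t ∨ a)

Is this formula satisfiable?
No

No, the formula is not satisfiable.

No assignment of truth values to the variables can make all 17 clauses true simultaneously.

The formula is UNSAT (unsatisfiable).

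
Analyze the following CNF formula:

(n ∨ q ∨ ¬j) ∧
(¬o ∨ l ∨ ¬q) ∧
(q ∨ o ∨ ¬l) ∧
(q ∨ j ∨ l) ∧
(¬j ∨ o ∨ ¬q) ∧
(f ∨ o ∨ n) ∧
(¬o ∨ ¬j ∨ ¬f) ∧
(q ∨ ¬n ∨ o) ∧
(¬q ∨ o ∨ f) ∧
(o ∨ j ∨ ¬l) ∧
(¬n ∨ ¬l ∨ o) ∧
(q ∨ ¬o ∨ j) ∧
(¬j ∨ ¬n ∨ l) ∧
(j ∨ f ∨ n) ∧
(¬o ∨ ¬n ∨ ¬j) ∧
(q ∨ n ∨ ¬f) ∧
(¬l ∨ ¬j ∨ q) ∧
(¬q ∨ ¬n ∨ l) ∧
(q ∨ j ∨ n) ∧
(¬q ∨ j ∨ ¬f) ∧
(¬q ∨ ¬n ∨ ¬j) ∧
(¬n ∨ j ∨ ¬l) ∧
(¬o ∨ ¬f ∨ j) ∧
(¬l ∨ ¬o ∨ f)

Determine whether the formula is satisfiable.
No

No, the formula is not satisfiable.

No assignment of truth values to the variables can make all 24 clauses true simultaneously.

The formula is UNSAT (unsatisfiable).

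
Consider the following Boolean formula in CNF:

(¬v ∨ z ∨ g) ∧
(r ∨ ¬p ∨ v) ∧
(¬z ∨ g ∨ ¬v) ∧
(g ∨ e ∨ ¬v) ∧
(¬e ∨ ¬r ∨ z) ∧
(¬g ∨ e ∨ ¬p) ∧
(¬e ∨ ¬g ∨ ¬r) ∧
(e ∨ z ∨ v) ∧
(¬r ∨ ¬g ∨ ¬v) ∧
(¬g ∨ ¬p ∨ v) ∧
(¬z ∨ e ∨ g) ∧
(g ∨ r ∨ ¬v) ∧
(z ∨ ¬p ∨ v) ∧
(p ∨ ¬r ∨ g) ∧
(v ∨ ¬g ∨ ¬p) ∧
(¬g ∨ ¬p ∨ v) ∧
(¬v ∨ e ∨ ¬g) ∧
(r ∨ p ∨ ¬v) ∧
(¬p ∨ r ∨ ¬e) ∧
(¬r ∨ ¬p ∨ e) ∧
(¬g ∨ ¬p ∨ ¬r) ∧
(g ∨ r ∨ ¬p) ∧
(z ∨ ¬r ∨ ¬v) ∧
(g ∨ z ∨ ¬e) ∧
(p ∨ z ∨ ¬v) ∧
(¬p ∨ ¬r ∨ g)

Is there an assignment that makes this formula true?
Yes

Yes, the formula is satisfiable.

One satisfying assignment is: e=False, r=False, v=False, p=False, g=True, z=True

Verification: With this assignment, all 26 clauses evaluate to true.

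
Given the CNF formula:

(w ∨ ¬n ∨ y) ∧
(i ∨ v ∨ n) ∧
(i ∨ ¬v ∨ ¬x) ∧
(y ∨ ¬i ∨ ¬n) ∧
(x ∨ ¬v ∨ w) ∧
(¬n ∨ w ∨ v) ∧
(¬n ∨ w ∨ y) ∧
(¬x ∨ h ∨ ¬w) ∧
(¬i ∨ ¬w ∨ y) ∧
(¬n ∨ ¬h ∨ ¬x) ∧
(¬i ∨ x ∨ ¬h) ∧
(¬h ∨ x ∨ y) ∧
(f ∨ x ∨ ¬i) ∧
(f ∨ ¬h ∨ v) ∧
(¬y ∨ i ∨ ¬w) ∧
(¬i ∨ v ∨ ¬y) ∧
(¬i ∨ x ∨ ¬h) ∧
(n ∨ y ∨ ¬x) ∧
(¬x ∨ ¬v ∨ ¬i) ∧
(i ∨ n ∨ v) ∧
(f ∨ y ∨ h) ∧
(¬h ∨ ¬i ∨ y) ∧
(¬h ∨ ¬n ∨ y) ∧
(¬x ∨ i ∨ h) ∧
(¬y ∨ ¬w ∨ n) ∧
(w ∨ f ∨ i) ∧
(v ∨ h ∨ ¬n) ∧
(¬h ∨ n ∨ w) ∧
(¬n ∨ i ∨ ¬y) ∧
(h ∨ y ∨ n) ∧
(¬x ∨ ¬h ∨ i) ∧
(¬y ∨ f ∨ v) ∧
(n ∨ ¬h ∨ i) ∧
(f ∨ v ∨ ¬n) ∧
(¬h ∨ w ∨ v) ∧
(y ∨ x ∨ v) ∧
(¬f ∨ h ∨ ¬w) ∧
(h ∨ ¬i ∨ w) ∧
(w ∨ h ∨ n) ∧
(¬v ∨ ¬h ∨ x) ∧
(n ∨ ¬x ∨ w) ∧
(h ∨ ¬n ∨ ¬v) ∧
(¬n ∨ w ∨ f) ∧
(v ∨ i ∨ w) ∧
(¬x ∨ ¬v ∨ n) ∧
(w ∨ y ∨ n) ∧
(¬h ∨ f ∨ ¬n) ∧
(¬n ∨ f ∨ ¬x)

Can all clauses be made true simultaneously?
No

No, the formula is not satisfiable.

No assignment of truth values to the variables can make all 48 clauses true simultaneously.

The formula is UNSAT (unsatisfiable).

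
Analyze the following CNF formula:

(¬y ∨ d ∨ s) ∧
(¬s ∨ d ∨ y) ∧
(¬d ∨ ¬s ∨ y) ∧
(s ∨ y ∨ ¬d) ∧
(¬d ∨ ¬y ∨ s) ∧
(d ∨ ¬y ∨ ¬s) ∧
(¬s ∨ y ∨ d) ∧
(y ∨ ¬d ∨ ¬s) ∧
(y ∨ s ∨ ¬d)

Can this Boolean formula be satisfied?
Yes

Yes, the formula is satisfiable.

One satisfying assignment is: d=False, y=False, s=False

Verification: With this assignment, all 9 clauses evaluate to true.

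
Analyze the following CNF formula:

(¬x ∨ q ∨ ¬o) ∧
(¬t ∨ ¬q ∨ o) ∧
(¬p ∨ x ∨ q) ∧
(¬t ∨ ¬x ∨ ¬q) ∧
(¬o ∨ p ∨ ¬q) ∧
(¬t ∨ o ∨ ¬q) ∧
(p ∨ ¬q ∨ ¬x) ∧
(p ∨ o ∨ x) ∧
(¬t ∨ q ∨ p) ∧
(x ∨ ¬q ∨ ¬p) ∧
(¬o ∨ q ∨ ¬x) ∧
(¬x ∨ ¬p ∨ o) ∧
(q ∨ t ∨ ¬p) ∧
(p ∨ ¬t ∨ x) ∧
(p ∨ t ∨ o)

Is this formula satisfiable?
Yes

Yes, the formula is satisfiable.

One satisfying assignment is: q=True, p=True, t=False, o=True, x=True

Verification: With this assignment, all 15 clauses evaluate to true.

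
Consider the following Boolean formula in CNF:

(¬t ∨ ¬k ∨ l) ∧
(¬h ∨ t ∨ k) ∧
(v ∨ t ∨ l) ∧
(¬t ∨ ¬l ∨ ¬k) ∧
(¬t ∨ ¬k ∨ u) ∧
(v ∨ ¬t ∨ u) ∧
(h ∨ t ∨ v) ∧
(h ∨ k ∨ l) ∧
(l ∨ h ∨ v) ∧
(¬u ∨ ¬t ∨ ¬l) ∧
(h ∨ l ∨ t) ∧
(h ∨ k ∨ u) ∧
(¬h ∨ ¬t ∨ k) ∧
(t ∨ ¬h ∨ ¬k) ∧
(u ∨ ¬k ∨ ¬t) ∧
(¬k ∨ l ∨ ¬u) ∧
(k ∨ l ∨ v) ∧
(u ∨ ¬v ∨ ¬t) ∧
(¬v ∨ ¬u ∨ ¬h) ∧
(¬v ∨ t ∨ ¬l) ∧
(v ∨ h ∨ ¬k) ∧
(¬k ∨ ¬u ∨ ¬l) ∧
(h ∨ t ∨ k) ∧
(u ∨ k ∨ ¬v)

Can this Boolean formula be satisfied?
No

No, the formula is not satisfiable.

No assignment of truth values to the variables can make all 24 clauses true simultaneously.

The formula is UNSAT (unsatisfiable).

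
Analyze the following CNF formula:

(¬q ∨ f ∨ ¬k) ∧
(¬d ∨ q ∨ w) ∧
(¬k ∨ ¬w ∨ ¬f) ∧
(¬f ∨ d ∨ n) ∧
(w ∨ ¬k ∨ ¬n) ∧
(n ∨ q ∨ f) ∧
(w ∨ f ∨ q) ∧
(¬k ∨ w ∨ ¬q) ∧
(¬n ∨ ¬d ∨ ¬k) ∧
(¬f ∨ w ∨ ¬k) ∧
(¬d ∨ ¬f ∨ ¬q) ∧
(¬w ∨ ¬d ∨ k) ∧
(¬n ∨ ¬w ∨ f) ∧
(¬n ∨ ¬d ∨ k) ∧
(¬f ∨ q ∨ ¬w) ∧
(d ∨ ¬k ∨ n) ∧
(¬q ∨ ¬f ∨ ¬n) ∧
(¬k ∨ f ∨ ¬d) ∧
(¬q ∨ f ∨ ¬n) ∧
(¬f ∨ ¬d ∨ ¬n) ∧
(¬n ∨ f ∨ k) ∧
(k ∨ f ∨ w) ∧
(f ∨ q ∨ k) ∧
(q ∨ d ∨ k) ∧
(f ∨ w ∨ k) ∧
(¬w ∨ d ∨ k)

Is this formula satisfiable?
No

No, the formula is not satisfiable.

No assignment of truth values to the variables can make all 26 clauses true simultaneously.

The formula is UNSAT (unsatisfiable).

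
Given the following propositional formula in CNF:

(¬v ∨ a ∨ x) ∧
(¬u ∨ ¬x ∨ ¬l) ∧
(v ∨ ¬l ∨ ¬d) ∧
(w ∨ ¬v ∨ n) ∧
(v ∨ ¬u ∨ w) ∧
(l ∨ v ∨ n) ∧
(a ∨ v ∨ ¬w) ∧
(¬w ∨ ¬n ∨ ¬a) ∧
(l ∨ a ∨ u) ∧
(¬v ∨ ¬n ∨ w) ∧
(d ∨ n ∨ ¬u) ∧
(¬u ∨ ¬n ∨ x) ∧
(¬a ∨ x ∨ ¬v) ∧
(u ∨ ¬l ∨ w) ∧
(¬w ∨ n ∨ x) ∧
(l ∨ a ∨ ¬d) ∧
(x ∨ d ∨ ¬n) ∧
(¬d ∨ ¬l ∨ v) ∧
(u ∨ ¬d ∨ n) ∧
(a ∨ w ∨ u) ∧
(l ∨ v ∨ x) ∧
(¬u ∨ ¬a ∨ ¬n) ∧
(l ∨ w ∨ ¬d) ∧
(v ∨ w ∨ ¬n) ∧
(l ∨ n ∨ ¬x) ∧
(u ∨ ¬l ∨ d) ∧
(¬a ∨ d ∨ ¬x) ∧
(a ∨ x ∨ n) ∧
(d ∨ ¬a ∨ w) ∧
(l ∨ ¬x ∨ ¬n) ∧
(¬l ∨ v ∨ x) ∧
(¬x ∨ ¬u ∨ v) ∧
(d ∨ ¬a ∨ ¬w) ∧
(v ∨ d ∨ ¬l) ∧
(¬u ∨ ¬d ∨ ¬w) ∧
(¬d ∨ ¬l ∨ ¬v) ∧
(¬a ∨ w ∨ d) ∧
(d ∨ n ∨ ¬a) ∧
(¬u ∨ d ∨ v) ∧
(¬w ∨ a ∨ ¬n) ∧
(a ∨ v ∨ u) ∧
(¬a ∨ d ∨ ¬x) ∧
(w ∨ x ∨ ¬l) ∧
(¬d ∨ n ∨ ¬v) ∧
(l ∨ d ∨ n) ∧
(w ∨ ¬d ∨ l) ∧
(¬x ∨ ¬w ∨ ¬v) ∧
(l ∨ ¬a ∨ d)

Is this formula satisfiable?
No

No, the formula is not satisfiable.

No assignment of truth values to the variables can make all 48 clauses true simultaneously.

The formula is UNSAT (unsatisfiable).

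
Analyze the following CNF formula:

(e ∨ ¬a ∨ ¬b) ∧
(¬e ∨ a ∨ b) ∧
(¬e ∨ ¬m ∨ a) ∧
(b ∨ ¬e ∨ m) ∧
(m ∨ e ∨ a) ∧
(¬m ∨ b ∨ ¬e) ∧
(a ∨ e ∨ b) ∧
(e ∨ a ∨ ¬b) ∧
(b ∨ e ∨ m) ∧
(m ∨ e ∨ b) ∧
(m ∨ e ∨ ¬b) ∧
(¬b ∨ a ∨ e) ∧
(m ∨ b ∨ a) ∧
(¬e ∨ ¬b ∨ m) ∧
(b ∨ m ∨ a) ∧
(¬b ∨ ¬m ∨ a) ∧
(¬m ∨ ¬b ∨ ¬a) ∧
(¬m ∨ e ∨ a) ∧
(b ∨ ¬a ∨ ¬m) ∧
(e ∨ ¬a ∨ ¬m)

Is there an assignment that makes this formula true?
No

No, the formula is not satisfiable.

No assignment of truth values to the variables can make all 20 clauses true simultaneously.

The formula is UNSAT (unsatisfiable).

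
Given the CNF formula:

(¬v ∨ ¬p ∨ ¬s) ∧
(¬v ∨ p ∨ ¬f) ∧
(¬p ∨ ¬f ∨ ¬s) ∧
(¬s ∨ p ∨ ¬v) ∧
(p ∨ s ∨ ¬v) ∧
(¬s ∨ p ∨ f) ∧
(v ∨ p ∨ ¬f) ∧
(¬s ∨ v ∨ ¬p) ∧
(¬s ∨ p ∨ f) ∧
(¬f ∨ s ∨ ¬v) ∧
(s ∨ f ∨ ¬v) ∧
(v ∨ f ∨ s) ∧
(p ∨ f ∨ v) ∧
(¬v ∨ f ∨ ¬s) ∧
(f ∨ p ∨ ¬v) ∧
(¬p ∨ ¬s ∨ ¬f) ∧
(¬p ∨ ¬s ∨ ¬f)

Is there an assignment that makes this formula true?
Yes

Yes, the formula is satisfiable.

One satisfying assignment is: v=False, p=True, s=False, f=True

Verification: With this assignment, all 17 clauses evaluate to true.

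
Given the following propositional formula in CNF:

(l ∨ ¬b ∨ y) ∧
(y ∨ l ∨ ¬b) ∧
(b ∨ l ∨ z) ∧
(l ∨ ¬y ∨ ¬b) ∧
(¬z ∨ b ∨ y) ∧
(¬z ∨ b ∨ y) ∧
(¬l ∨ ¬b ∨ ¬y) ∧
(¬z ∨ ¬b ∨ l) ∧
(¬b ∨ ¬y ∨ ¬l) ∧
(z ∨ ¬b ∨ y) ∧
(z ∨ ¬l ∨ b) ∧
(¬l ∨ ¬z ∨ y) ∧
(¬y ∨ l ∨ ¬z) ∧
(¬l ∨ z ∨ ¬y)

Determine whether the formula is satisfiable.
Yes

Yes, the formula is satisfiable.

One satisfying assignment is: z=True, b=False, l=True, y=True

Verification: With this assignment, all 14 clauses evaluate to true.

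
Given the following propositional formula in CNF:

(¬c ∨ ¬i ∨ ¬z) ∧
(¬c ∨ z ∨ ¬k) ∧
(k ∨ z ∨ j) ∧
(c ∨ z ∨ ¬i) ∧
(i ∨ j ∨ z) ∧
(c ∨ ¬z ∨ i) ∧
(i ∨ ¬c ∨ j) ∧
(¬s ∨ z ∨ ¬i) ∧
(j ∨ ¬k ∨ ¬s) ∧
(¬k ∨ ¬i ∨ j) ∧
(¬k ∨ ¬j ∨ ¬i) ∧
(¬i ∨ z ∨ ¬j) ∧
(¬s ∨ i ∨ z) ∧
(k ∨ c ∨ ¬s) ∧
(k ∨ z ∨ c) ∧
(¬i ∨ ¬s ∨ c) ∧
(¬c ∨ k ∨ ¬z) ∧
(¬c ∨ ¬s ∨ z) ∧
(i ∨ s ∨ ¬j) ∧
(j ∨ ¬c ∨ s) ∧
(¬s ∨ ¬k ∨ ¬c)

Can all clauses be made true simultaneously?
Yes

Yes, the formula is satisfiable.

One satisfying assignment is: s=False, k=False, j=False, i=True, c=False, z=True

Verification: With this assignment, all 21 clauses evaluate to true.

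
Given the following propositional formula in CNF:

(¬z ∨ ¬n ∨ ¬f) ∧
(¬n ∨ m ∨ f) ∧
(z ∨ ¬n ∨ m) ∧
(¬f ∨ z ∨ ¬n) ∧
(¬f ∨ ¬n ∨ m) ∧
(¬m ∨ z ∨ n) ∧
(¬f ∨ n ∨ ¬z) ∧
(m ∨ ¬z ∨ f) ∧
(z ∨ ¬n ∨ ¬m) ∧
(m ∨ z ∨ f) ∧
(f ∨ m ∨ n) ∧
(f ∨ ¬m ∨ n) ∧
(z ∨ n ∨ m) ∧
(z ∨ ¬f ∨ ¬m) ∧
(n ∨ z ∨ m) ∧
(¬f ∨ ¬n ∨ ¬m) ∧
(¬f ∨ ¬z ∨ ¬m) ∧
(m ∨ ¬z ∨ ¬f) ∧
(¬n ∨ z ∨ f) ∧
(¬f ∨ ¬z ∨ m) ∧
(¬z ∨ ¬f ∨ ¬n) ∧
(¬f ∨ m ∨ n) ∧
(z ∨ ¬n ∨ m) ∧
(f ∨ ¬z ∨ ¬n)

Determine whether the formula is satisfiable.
No

No, the formula is not satisfiable.

No assignment of truth values to the variables can make all 24 clauses true simultaneously.

The formula is UNSAT (unsatisfiable).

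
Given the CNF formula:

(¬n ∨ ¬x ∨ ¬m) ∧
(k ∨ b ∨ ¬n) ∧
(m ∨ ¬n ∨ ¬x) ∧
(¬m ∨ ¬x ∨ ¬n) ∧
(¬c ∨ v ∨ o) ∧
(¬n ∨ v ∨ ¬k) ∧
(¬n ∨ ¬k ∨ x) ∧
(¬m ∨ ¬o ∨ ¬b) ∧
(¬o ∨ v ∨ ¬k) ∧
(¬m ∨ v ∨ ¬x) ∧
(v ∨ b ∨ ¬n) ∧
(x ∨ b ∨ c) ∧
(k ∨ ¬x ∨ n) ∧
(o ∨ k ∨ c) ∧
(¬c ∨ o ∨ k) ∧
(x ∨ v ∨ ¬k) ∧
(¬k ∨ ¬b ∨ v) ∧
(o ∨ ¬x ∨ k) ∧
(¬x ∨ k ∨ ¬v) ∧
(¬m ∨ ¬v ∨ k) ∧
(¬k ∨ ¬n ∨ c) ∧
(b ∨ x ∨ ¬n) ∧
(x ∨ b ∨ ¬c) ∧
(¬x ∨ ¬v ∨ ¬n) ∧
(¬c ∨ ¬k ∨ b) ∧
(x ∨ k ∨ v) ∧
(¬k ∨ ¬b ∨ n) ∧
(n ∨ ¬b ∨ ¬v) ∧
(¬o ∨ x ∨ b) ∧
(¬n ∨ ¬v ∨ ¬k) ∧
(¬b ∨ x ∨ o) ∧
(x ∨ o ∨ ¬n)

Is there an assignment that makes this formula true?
Yes

Yes, the formula is satisfiable.

One satisfying assignment is: k=True, v=False, b=False, m=False, x=True, c=False, o=False, n=False

Verification: With this assignment, all 32 clauses evaluate to true.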